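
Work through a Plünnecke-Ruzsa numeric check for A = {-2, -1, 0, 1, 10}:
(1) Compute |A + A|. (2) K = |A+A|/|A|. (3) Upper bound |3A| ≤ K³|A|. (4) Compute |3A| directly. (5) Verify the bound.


|A| = 5.
Step 1: Compute A + A by enumerating all 25 pairs.
A + A = {-4, -3, -2, -1, 0, 1, 2, 8, 9, 10, 11, 20}, so |A + A| = 12.
Step 2: Doubling constant K = |A + A|/|A| = 12/5 = 12/5 ≈ 2.4000.
Step 3: Plünnecke-Ruzsa gives |3A| ≤ K³·|A| = (2.4000)³ · 5 ≈ 69.1200.
Step 4: Compute 3A = A + A + A directly by enumerating all triples (a,b,c) ∈ A³; |3A| = 22.
Step 5: Check 22 ≤ 69.1200? Yes ✓.

K = 12/5, Plünnecke-Ruzsa bound K³|A| ≈ 69.1200, |3A| = 22, inequality holds.


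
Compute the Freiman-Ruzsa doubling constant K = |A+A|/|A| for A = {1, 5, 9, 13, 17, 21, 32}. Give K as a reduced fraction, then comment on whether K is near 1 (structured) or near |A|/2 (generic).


|A| = 7.
Compute A + A by enumerating all 49 pairs.
A + A = {2, 6, 10, 14, 18, 22, 26, 30, 33, 34, 37, 38, 41, 42, 45, 49, 53, 64}, so |A + A| = 18.
K = |A + A| / |A| = 18/7 (already in lowest terms) ≈ 2.5714.
Reference: AP of size 7 gives K = 13/7 ≈ 1.8571; a fully generic set of size 7 gives K ≈ 4.0000.

|A| = 7, |A + A| = 18, K = 18/7.


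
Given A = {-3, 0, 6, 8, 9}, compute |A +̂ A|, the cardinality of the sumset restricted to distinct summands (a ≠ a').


Restricted sumset: A +̂ A = {a + a' : a ∈ A, a' ∈ A, a ≠ a'}.
Equivalently, take A + A and drop any sum 2a that is achievable ONLY as a + a for a ∈ A (i.e. sums representable only with equal summands).
Enumerate pairs (a, a') with a < a' (symmetric, so each unordered pair gives one sum; this covers all a ≠ a'):
  -3 + 0 = -3
  -3 + 6 = 3
  -3 + 8 = 5
  -3 + 9 = 6
  0 + 6 = 6
  0 + 8 = 8
  0 + 9 = 9
  6 + 8 = 14
  6 + 9 = 15
  8 + 9 = 17
Collected distinct sums: {-3, 3, 5, 6, 8, 9, 14, 15, 17}
|A +̂ A| = 9
(Reference bound: |A +̂ A| ≥ 2|A| - 3 for |A| ≥ 2, with |A| = 5 giving ≥ 7.)

|A +̂ A| = 9


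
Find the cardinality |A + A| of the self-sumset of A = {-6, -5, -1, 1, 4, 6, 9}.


A + A = {a + a' : a, a' ∈ A}; |A| = 7.
General bounds: 2|A| - 1 ≤ |A + A| ≤ |A|(|A|+1)/2, i.e. 13 ≤ |A + A| ≤ 28.
Lower bound 2|A|-1 is attained iff A is an arithmetic progression.
Enumerate sums a + a' for a ≤ a' (symmetric, so this suffices):
a = -6: -6+-6=-12, -6+-5=-11, -6+-1=-7, -6+1=-5, -6+4=-2, -6+6=0, -6+9=3
a = -5: -5+-5=-10, -5+-1=-6, -5+1=-4, -5+4=-1, -5+6=1, -5+9=4
a = -1: -1+-1=-2, -1+1=0, -1+4=3, -1+6=5, -1+9=8
a = 1: 1+1=2, 1+4=5, 1+6=7, 1+9=10
a = 4: 4+4=8, 4+6=10, 4+9=13
a = 6: 6+6=12, 6+9=15
a = 9: 9+9=18
Distinct sums: {-12, -11, -10, -7, -6, -5, -4, -2, -1, 0, 1, 2, 3, 4, 5, 7, 8, 10, 12, 13, 15, 18}
|A + A| = 22

|A + A| = 22


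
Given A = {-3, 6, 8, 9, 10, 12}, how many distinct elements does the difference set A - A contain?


A - A = {a - a' : a, a' ∈ A}; |A| = 6.
Bounds: 2|A|-1 ≤ |A - A| ≤ |A|² - |A| + 1, i.e. 11 ≤ |A - A| ≤ 31.
Note: 0 ∈ A - A always (from a - a). The set is symmetric: if d ∈ A - A then -d ∈ A - A.
Enumerate nonzero differences d = a - a' with a > a' (then include -d):
Positive differences: {1, 2, 3, 4, 6, 9, 11, 12, 13, 15}
Full difference set: {0} ∪ (positive diffs) ∪ (negative diffs).
|A - A| = 1 + 2·10 = 21 (matches direct enumeration: 21).

|A - A| = 21


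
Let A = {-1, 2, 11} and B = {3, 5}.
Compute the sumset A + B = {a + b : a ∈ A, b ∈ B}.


A + B = {a + b : a ∈ A, b ∈ B}.
Enumerate all |A|·|B| = 3·2 = 6 pairs (a, b) and collect distinct sums.
a = -1: -1+3=2, -1+5=4
a = 2: 2+3=5, 2+5=7
a = 11: 11+3=14, 11+5=16
Collecting distinct sums: A + B = {2, 4, 5, 7, 14, 16}
|A + B| = 6

A + B = {2, 4, 5, 7, 14, 16}


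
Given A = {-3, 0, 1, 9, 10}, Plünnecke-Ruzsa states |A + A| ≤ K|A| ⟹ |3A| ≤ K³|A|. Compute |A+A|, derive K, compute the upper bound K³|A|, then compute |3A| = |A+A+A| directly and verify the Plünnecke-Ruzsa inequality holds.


|A| = 5.
Step 1: Compute A + A by enumerating all 25 pairs.
A + A = {-6, -3, -2, 0, 1, 2, 6, 7, 9, 10, 11, 18, 19, 20}, so |A + A| = 14.
Step 2: Doubling constant K = |A + A|/|A| = 14/5 = 14/5 ≈ 2.8000.
Step 3: Plünnecke-Ruzsa gives |3A| ≤ K³·|A| = (2.8000)³ · 5 ≈ 109.7600.
Step 4: Compute 3A = A + A + A directly by enumerating all triples (a,b,c) ∈ A³; |3A| = 29.
Step 5: Check 29 ≤ 109.7600? Yes ✓.

K = 14/5, Plünnecke-Ruzsa bound K³|A| ≈ 109.7600, |3A| = 29, inequality holds.


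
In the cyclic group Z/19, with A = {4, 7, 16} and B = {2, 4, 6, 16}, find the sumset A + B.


Work in Z/19Z: reduce every sum a + b modulo 19.
Enumerate all 12 pairs:
a = 4: 4+2=6, 4+4=8, 4+6=10, 4+16=1
a = 7: 7+2=9, 7+4=11, 7+6=13, 7+16=4
a = 16: 16+2=18, 16+4=1, 16+6=3, 16+16=13
Distinct residues collected: {1, 3, 4, 6, 8, 9, 10, 11, 13, 18}
|A + B| = 10 (out of 19 total residues).

A + B = {1, 3, 4, 6, 8, 9, 10, 11, 13, 18}


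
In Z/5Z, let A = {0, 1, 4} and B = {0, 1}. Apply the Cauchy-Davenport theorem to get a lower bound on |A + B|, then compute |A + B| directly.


Cauchy-Davenport: |A + B| ≥ min(p, |A| + |B| - 1) for A, B nonempty in Z/pZ.
|A| = 3, |B| = 2, p = 5.
CD lower bound = min(5, 3 + 2 - 1) = min(5, 4) = 4.
Compute A + B mod 5 directly:
a = 0: 0+0=0, 0+1=1
a = 1: 1+0=1, 1+1=2
a = 4: 4+0=4, 4+1=0
A + B = {0, 1, 2, 4}, so |A + B| = 4.
Verify: 4 ≥ 4? Yes ✓.

CD lower bound = 4, actual |A + B| = 4.


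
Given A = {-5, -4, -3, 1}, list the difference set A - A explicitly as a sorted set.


A - A = {a - a' : a, a' ∈ A}.
Compute a - a' for each ordered pair (a, a'):
a = -5: -5--5=0, -5--4=-1, -5--3=-2, -5-1=-6
a = -4: -4--5=1, -4--4=0, -4--3=-1, -4-1=-5
a = -3: -3--5=2, -3--4=1, -3--3=0, -3-1=-4
a = 1: 1--5=6, 1--4=5, 1--3=4, 1-1=0
Collecting distinct values (and noting 0 appears from a-a):
A - A = {-6, -5, -4, -2, -1, 0, 1, 2, 4, 5, 6}
|A - A| = 11

A - A = {-6, -5, -4, -2, -1, 0, 1, 2, 4, 5, 6}


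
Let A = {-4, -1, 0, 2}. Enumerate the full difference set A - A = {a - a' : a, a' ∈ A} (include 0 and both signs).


A - A = {a - a' : a, a' ∈ A}.
Compute a - a' for each ordered pair (a, a'):
a = -4: -4--4=0, -4--1=-3, -4-0=-4, -4-2=-6
a = -1: -1--4=3, -1--1=0, -1-0=-1, -1-2=-3
a = 0: 0--4=4, 0--1=1, 0-0=0, 0-2=-2
a = 2: 2--4=6, 2--1=3, 2-0=2, 2-2=0
Collecting distinct values (and noting 0 appears from a-a):
A - A = {-6, -4, -3, -2, -1, 0, 1, 2, 3, 4, 6}
|A - A| = 11

A - A = {-6, -4, -3, -2, -1, 0, 1, 2, 3, 4, 6}


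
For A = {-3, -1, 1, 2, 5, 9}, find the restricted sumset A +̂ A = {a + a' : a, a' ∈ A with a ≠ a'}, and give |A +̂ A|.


Restricted sumset: A +̂ A = {a + a' : a ∈ A, a' ∈ A, a ≠ a'}.
Equivalently, take A + A and drop any sum 2a that is achievable ONLY as a + a for a ∈ A (i.e. sums representable only with equal summands).
Enumerate pairs (a, a') with a < a' (symmetric, so each unordered pair gives one sum; this covers all a ≠ a'):
  -3 + -1 = -4
  -3 + 1 = -2
  -3 + 2 = -1
  -3 + 5 = 2
  -3 + 9 = 6
  -1 + 1 = 0
  -1 + 2 = 1
  -1 + 5 = 4
  -1 + 9 = 8
  1 + 2 = 3
  1 + 5 = 6
  1 + 9 = 10
  2 + 5 = 7
  2 + 9 = 11
  5 + 9 = 14
Collected distinct sums: {-4, -2, -1, 0, 1, 2, 3, 4, 6, 7, 8, 10, 11, 14}
|A +̂ A| = 14
(Reference bound: |A +̂ A| ≥ 2|A| - 3 for |A| ≥ 2, with |A| = 6 giving ≥ 9.)

|A +̂ A| = 14


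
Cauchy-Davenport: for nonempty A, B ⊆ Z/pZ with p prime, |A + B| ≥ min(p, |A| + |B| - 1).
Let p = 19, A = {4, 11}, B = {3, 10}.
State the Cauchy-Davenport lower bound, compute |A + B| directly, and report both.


Cauchy-Davenport: |A + B| ≥ min(p, |A| + |B| - 1) for A, B nonempty in Z/pZ.
|A| = 2, |B| = 2, p = 19.
CD lower bound = min(19, 2 + 2 - 1) = min(19, 3) = 3.
Compute A + B mod 19 directly:
a = 4: 4+3=7, 4+10=14
a = 11: 11+3=14, 11+10=2
A + B = {2, 7, 14}, so |A + B| = 3.
Verify: 3 ≥ 3? Yes ✓.

CD lower bound = 3, actual |A + B| = 3.


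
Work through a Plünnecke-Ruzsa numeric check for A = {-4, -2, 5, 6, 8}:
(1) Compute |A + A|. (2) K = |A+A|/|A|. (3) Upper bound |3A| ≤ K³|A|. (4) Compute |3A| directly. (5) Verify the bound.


|A| = 5.
Step 1: Compute A + A by enumerating all 25 pairs.
A + A = {-8, -6, -4, 1, 2, 3, 4, 6, 10, 11, 12, 13, 14, 16}, so |A + A| = 14.
Step 2: Doubling constant K = |A + A|/|A| = 14/5 = 14/5 ≈ 2.8000.
Step 3: Plünnecke-Ruzsa gives |3A| ≤ K³·|A| = (2.8000)³ · 5 ≈ 109.7600.
Step 4: Compute 3A = A + A + A directly by enumerating all triples (a,b,c) ∈ A³; |3A| = 28.
Step 5: Check 28 ≤ 109.7600? Yes ✓.

K = 14/5, Plünnecke-Ruzsa bound K³|A| ≈ 109.7600, |3A| = 28, inequality holds.


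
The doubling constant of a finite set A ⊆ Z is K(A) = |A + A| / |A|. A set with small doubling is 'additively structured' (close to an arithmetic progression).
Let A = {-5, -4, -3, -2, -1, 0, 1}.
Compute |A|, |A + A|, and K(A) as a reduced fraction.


|A| = 7.
Compute A + A by enumerating all 49 pairs.
A + A = {-10, -9, -8, -7, -6, -5, -4, -3, -2, -1, 0, 1, 2}, so |A + A| = 13.
K = |A + A| / |A| = 13/7 (already in lowest terms) ≈ 1.8571.
Reference: AP of size 7 gives K = 13/7 ≈ 1.8571; a fully generic set of size 7 gives K ≈ 4.0000.

|A| = 7, |A + A| = 13, K = 13/7.


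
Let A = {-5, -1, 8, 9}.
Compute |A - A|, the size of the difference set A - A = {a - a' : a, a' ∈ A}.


A - A = {a - a' : a, a' ∈ A}; |A| = 4.
Bounds: 2|A|-1 ≤ |A - A| ≤ |A|² - |A| + 1, i.e. 7 ≤ |A - A| ≤ 13.
Note: 0 ∈ A - A always (from a - a). The set is symmetric: if d ∈ A - A then -d ∈ A - A.
Enumerate nonzero differences d = a - a' with a > a' (then include -d):
Positive differences: {1, 4, 9, 10, 13, 14}
Full difference set: {0} ∪ (positive diffs) ∪ (negative diffs).
|A - A| = 1 + 2·6 = 13 (matches direct enumeration: 13).

|A - A| = 13


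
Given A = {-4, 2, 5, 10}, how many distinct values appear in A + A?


A + A = {a + a' : a, a' ∈ A}; |A| = 4.
General bounds: 2|A| - 1 ≤ |A + A| ≤ |A|(|A|+1)/2, i.e. 7 ≤ |A + A| ≤ 10.
Lower bound 2|A|-1 is attained iff A is an arithmetic progression.
Enumerate sums a + a' for a ≤ a' (symmetric, so this suffices):
a = -4: -4+-4=-8, -4+2=-2, -4+5=1, -4+10=6
a = 2: 2+2=4, 2+5=7, 2+10=12
a = 5: 5+5=10, 5+10=15
a = 10: 10+10=20
Distinct sums: {-8, -2, 1, 4, 6, 7, 10, 12, 15, 20}
|A + A| = 10

|A + A| = 10


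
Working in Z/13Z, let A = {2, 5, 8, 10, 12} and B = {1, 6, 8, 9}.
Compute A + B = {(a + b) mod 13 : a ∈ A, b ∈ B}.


Work in Z/13Z: reduce every sum a + b modulo 13.
Enumerate all 20 pairs:
a = 2: 2+1=3, 2+6=8, 2+8=10, 2+9=11
a = 5: 5+1=6, 5+6=11, 5+8=0, 5+9=1
a = 8: 8+1=9, 8+6=1, 8+8=3, 8+9=4
a = 10: 10+1=11, 10+6=3, 10+8=5, 10+9=6
a = 12: 12+1=0, 12+6=5, 12+8=7, 12+9=8
Distinct residues collected: {0, 1, 3, 4, 5, 6, 7, 8, 9, 10, 11}
|A + B| = 11 (out of 13 total residues).

A + B = {0, 1, 3, 4, 5, 6, 7, 8, 9, 10, 11}


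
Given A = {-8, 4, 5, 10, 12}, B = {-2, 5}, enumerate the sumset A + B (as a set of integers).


A + B = {a + b : a ∈ A, b ∈ B}.
Enumerate all |A|·|B| = 5·2 = 10 pairs (a, b) and collect distinct sums.
a = -8: -8+-2=-10, -8+5=-3
a = 4: 4+-2=2, 4+5=9
a = 5: 5+-2=3, 5+5=10
a = 10: 10+-2=8, 10+5=15
a = 12: 12+-2=10, 12+5=17
Collecting distinct sums: A + B = {-10, -3, 2, 3, 8, 9, 10, 15, 17}
|A + B| = 9

A + B = {-10, -3, 2, 3, 8, 9, 10, 15, 17}


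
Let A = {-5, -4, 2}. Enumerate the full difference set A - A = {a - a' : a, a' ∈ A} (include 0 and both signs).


A - A = {a - a' : a, a' ∈ A}.
Compute a - a' for each ordered pair (a, a'):
a = -5: -5--5=0, -5--4=-1, -5-2=-7
a = -4: -4--5=1, -4--4=0, -4-2=-6
a = 2: 2--5=7, 2--4=6, 2-2=0
Collecting distinct values (and noting 0 appears from a-a):
A - A = {-7, -6, -1, 0, 1, 6, 7}
|A - A| = 7

A - A = {-7, -6, -1, 0, 1, 6, 7}


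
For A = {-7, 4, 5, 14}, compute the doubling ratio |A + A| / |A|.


|A| = 4.
Compute A + A by enumerating all 16 pairs.
A + A = {-14, -3, -2, 7, 8, 9, 10, 18, 19, 28}, so |A + A| = 10.
K = |A + A| / |A| = 10/4 = 5/2 ≈ 2.5000.
Reference: AP of size 4 gives K = 7/4 ≈ 1.7500; a fully generic set of size 4 gives K ≈ 2.5000.

|A| = 4, |A + A| = 10, K = 10/4 = 5/2.


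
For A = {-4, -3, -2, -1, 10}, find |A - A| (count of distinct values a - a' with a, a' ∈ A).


A - A = {a - a' : a, a' ∈ A}; |A| = 5.
Bounds: 2|A|-1 ≤ |A - A| ≤ |A|² - |A| + 1, i.e. 9 ≤ |A - A| ≤ 21.
Note: 0 ∈ A - A always (from a - a). The set is symmetric: if d ∈ A - A then -d ∈ A - A.
Enumerate nonzero differences d = a - a' with a > a' (then include -d):
Positive differences: {1, 2, 3, 11, 12, 13, 14}
Full difference set: {0} ∪ (positive diffs) ∪ (negative diffs).
|A - A| = 1 + 2·7 = 15 (matches direct enumeration: 15).

|A - A| = 15


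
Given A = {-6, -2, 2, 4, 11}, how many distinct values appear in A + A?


A + A = {a + a' : a, a' ∈ A}; |A| = 5.
General bounds: 2|A| - 1 ≤ |A + A| ≤ |A|(|A|+1)/2, i.e. 9 ≤ |A + A| ≤ 15.
Lower bound 2|A|-1 is attained iff A is an arithmetic progression.
Enumerate sums a + a' for a ≤ a' (symmetric, so this suffices):
a = -6: -6+-6=-12, -6+-2=-8, -6+2=-4, -6+4=-2, -6+11=5
a = -2: -2+-2=-4, -2+2=0, -2+4=2, -2+11=9
a = 2: 2+2=4, 2+4=6, 2+11=13
a = 4: 4+4=8, 4+11=15
a = 11: 11+11=22
Distinct sums: {-12, -8, -4, -2, 0, 2, 4, 5, 6, 8, 9, 13, 15, 22}
|A + A| = 14

|A + A| = 14


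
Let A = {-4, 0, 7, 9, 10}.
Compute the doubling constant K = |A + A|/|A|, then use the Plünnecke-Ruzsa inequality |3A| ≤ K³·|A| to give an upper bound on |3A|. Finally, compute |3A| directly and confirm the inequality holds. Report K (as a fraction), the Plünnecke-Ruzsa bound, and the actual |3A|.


|A| = 5.
Step 1: Compute A + A by enumerating all 25 pairs.
A + A = {-8, -4, 0, 3, 5, 6, 7, 9, 10, 14, 16, 17, 18, 19, 20}, so |A + A| = 15.
Step 2: Doubling constant K = |A + A|/|A| = 15/5 = 15/5 ≈ 3.0000.
Step 3: Plünnecke-Ruzsa gives |3A| ≤ K³·|A| = (3.0000)³ · 5 ≈ 135.0000.
Step 4: Compute 3A = A + A + A directly by enumerating all triples (a,b,c) ∈ A³; |3A| = 31.
Step 5: Check 31 ≤ 135.0000? Yes ✓.

K = 15/5, Plünnecke-Ruzsa bound K³|A| ≈ 135.0000, |3A| = 31, inequality holds.


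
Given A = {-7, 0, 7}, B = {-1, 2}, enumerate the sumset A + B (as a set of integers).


A + B = {a + b : a ∈ A, b ∈ B}.
Enumerate all |A|·|B| = 3·2 = 6 pairs (a, b) and collect distinct sums.
a = -7: -7+-1=-8, -7+2=-5
a = 0: 0+-1=-1, 0+2=2
a = 7: 7+-1=6, 7+2=9
Collecting distinct sums: A + B = {-8, -5, -1, 2, 6, 9}
|A + B| = 6

A + B = {-8, -5, -1, 2, 6, 9}


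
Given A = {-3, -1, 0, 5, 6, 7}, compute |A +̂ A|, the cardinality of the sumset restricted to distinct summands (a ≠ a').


Restricted sumset: A +̂ A = {a + a' : a ∈ A, a' ∈ A, a ≠ a'}.
Equivalently, take A + A and drop any sum 2a that is achievable ONLY as a + a for a ∈ A (i.e. sums representable only with equal summands).
Enumerate pairs (a, a') with a < a' (symmetric, so each unordered pair gives one sum; this covers all a ≠ a'):
  -3 + -1 = -4
  -3 + 0 = -3
  -3 + 5 = 2
  -3 + 6 = 3
  -3 + 7 = 4
  -1 + 0 = -1
  -1 + 5 = 4
  -1 + 6 = 5
  -1 + 7 = 6
  0 + 5 = 5
  0 + 6 = 6
  0 + 7 = 7
  5 + 6 = 11
  5 + 7 = 12
  6 + 7 = 13
Collected distinct sums: {-4, -3, -1, 2, 3, 4, 5, 6, 7, 11, 12, 13}
|A +̂ A| = 12
(Reference bound: |A +̂ A| ≥ 2|A| - 3 for |A| ≥ 2, with |A| = 6 giving ≥ 9.)

|A +̂ A| = 12


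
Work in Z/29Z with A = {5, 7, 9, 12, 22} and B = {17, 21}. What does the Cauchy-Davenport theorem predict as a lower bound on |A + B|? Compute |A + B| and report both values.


Cauchy-Davenport: |A + B| ≥ min(p, |A| + |B| - 1) for A, B nonempty in Z/pZ.
|A| = 5, |B| = 2, p = 29.
CD lower bound = min(29, 5 + 2 - 1) = min(29, 6) = 6.
Compute A + B mod 29 directly:
a = 5: 5+17=22, 5+21=26
a = 7: 7+17=24, 7+21=28
a = 9: 9+17=26, 9+21=1
a = 12: 12+17=0, 12+21=4
a = 22: 22+17=10, 22+21=14
A + B = {0, 1, 4, 10, 14, 22, 24, 26, 28}, so |A + B| = 9.
Verify: 9 ≥ 6? Yes ✓.

CD lower bound = 6, actual |A + B| = 9.


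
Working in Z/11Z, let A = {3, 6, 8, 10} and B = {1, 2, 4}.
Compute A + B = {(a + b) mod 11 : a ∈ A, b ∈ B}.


Work in Z/11Z: reduce every sum a + b modulo 11.
Enumerate all 12 pairs:
a = 3: 3+1=4, 3+2=5, 3+4=7
a = 6: 6+1=7, 6+2=8, 6+4=10
a = 8: 8+1=9, 8+2=10, 8+4=1
a = 10: 10+1=0, 10+2=1, 10+4=3
Distinct residues collected: {0, 1, 3, 4, 5, 7, 8, 9, 10}
|A + B| = 9 (out of 11 total residues).

A + B = {0, 1, 3, 4, 5, 7, 8, 9, 10}


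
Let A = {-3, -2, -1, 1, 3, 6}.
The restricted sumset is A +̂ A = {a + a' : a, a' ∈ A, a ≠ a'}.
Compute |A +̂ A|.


Restricted sumset: A +̂ A = {a + a' : a ∈ A, a' ∈ A, a ≠ a'}.
Equivalently, take A + A and drop any sum 2a that is achievable ONLY as a + a for a ∈ A (i.e. sums representable only with equal summands).
Enumerate pairs (a, a') with a < a' (symmetric, so each unordered pair gives one sum; this covers all a ≠ a'):
  -3 + -2 = -5
  -3 + -1 = -4
  -3 + 1 = -2
  -3 + 3 = 0
  -3 + 6 = 3
  -2 + -1 = -3
  -2 + 1 = -1
  -2 + 3 = 1
  -2 + 6 = 4
  -1 + 1 = 0
  -1 + 3 = 2
  -1 + 6 = 5
  1 + 3 = 4
  1 + 6 = 7
  3 + 6 = 9
Collected distinct sums: {-5, -4, -3, -2, -1, 0, 1, 2, 3, 4, 5, 7, 9}
|A +̂ A| = 13
(Reference bound: |A +̂ A| ≥ 2|A| - 3 for |A| ≥ 2, with |A| = 6 giving ≥ 9.)

|A +̂ A| = 13


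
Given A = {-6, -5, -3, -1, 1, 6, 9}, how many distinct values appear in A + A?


A + A = {a + a' : a, a' ∈ A}; |A| = 7.
General bounds: 2|A| - 1 ≤ |A + A| ≤ |A|(|A|+1)/2, i.e. 13 ≤ |A + A| ≤ 28.
Lower bound 2|A|-1 is attained iff A is an arithmetic progression.
Enumerate sums a + a' for a ≤ a' (symmetric, so this suffices):
a = -6: -6+-6=-12, -6+-5=-11, -6+-3=-9, -6+-1=-7, -6+1=-5, -6+6=0, -6+9=3
a = -5: -5+-5=-10, -5+-3=-8, -5+-1=-6, -5+1=-4, -5+6=1, -5+9=4
a = -3: -3+-3=-6, -3+-1=-4, -3+1=-2, -3+6=3, -3+9=6
a = -1: -1+-1=-2, -1+1=0, -1+6=5, -1+9=8
a = 1: 1+1=2, 1+6=7, 1+9=10
a = 6: 6+6=12, 6+9=15
a = 9: 9+9=18
Distinct sums: {-12, -11, -10, -9, -8, -7, -6, -5, -4, -2, 0, 1, 2, 3, 4, 5, 6, 7, 8, 10, 12, 15, 18}
|A + A| = 23

|A + A| = 23


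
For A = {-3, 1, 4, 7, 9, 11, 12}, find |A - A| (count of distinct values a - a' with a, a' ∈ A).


A - A = {a - a' : a, a' ∈ A}; |A| = 7.
Bounds: 2|A|-1 ≤ |A - A| ≤ |A|² - |A| + 1, i.e. 13 ≤ |A - A| ≤ 43.
Note: 0 ∈ A - A always (from a - a). The set is symmetric: if d ∈ A - A then -d ∈ A - A.
Enumerate nonzero differences d = a - a' with a > a' (then include -d):
Positive differences: {1, 2, 3, 4, 5, 6, 7, 8, 10, 11, 12, 14, 15}
Full difference set: {0} ∪ (positive diffs) ∪ (negative diffs).
|A - A| = 1 + 2·13 = 27 (matches direct enumeration: 27).

|A - A| = 27


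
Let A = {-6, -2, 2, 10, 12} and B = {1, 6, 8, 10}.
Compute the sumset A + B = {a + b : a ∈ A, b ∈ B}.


A + B = {a + b : a ∈ A, b ∈ B}.
Enumerate all |A|·|B| = 5·4 = 20 pairs (a, b) and collect distinct sums.
a = -6: -6+1=-5, -6+6=0, -6+8=2, -6+10=4
a = -2: -2+1=-1, -2+6=4, -2+8=6, -2+10=8
a = 2: 2+1=3, 2+6=8, 2+8=10, 2+10=12
a = 10: 10+1=11, 10+6=16, 10+8=18, 10+10=20
a = 12: 12+1=13, 12+6=18, 12+8=20, 12+10=22
Collecting distinct sums: A + B = {-5, -1, 0, 2, 3, 4, 6, 8, 10, 11, 12, 13, 16, 18, 20, 22}
|A + B| = 16

A + B = {-5, -1, 0, 2, 3, 4, 6, 8, 10, 11, 12, 13, 16, 18, 20, 22}


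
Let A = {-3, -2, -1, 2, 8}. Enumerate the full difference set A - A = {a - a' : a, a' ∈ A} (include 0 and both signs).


A - A = {a - a' : a, a' ∈ A}.
Compute a - a' for each ordered pair (a, a'):
a = -3: -3--3=0, -3--2=-1, -3--1=-2, -3-2=-5, -3-8=-11
a = -2: -2--3=1, -2--2=0, -2--1=-1, -2-2=-4, -2-8=-10
a = -1: -1--3=2, -1--2=1, -1--1=0, -1-2=-3, -1-8=-9
a = 2: 2--3=5, 2--2=4, 2--1=3, 2-2=0, 2-8=-6
a = 8: 8--3=11, 8--2=10, 8--1=9, 8-2=6, 8-8=0
Collecting distinct values (and noting 0 appears from a-a):
A - A = {-11, -10, -9, -6, -5, -4, -3, -2, -1, 0, 1, 2, 3, 4, 5, 6, 9, 10, 11}
|A - A| = 19

A - A = {-11, -10, -9, -6, -5, -4, -3, -2, -1, 0, 1, 2, 3, 4, 5, 6, 9, 10, 11}


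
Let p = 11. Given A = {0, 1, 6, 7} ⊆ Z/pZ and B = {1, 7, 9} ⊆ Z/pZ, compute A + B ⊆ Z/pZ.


Work in Z/11Z: reduce every sum a + b modulo 11.
Enumerate all 12 pairs:
a = 0: 0+1=1, 0+7=7, 0+9=9
a = 1: 1+1=2, 1+7=8, 1+9=10
a = 6: 6+1=7, 6+7=2, 6+9=4
a = 7: 7+1=8, 7+7=3, 7+9=5
Distinct residues collected: {1, 2, 3, 4, 5, 7, 8, 9, 10}
|A + B| = 9 (out of 11 total residues).

A + B = {1, 2, 3, 4, 5, 7, 8, 9, 10}


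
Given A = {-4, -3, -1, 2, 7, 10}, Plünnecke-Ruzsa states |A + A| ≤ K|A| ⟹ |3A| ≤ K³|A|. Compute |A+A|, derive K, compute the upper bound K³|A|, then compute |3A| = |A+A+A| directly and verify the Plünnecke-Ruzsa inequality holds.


|A| = 6.
Step 1: Compute A + A by enumerating all 36 pairs.
A + A = {-8, -7, -6, -5, -4, -2, -1, 1, 3, 4, 6, 7, 9, 12, 14, 17, 20}, so |A + A| = 17.
Step 2: Doubling constant K = |A + A|/|A| = 17/6 = 17/6 ≈ 2.8333.
Step 3: Plünnecke-Ruzsa gives |3A| ≤ K³·|A| = (2.8333)³ · 6 ≈ 136.4722.
Step 4: Compute 3A = A + A + A directly by enumerating all triples (a,b,c) ∈ A³; |3A| = 33.
Step 5: Check 33 ≤ 136.4722? Yes ✓.

K = 17/6, Plünnecke-Ruzsa bound K³|A| ≈ 136.4722, |3A| = 33, inequality holds.


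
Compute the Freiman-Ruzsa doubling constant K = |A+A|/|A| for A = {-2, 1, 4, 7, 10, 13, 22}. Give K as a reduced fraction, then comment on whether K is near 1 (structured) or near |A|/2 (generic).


|A| = 7.
Compute A + A by enumerating all 49 pairs.
A + A = {-4, -1, 2, 5, 8, 11, 14, 17, 20, 23, 26, 29, 32, 35, 44}, so |A + A| = 15.
K = |A + A| / |A| = 15/7 (already in lowest terms) ≈ 2.1429.
Reference: AP of size 7 gives K = 13/7 ≈ 1.8571; a fully generic set of size 7 gives K ≈ 4.0000.

|A| = 7, |A + A| = 15, K = 15/7.


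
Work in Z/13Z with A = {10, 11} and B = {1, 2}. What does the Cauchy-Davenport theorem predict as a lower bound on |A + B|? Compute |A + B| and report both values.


Cauchy-Davenport: |A + B| ≥ min(p, |A| + |B| - 1) for A, B nonempty in Z/pZ.
|A| = 2, |B| = 2, p = 13.
CD lower bound = min(13, 2 + 2 - 1) = min(13, 3) = 3.
Compute A + B mod 13 directly:
a = 10: 10+1=11, 10+2=12
a = 11: 11+1=12, 11+2=0
A + B = {0, 11, 12}, so |A + B| = 3.
Verify: 3 ≥ 3? Yes ✓.

CD lower bound = 3, actual |A + B| = 3.


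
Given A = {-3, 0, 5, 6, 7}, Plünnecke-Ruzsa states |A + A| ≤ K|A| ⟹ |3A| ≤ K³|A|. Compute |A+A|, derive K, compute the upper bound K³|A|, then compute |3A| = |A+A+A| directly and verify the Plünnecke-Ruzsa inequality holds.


|A| = 5.
Step 1: Compute A + A by enumerating all 25 pairs.
A + A = {-6, -3, 0, 2, 3, 4, 5, 6, 7, 10, 11, 12, 13, 14}, so |A + A| = 14.
Step 2: Doubling constant K = |A + A|/|A| = 14/5 = 14/5 ≈ 2.8000.
Step 3: Plünnecke-Ruzsa gives |3A| ≤ K³·|A| = (2.8000)³ · 5 ≈ 109.7600.
Step 4: Compute 3A = A + A + A directly by enumerating all triples (a,b,c) ∈ A³; |3A| = 26.
Step 5: Check 26 ≤ 109.7600? Yes ✓.

K = 14/5, Plünnecke-Ruzsa bound K³|A| ≈ 109.7600, |3A| = 26, inequality holds.


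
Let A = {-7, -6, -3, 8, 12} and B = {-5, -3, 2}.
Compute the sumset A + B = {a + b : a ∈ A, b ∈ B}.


A + B = {a + b : a ∈ A, b ∈ B}.
Enumerate all |A|·|B| = 5·3 = 15 pairs (a, b) and collect distinct sums.
a = -7: -7+-5=-12, -7+-3=-10, -7+2=-5
a = -6: -6+-5=-11, -6+-3=-9, -6+2=-4
a = -3: -3+-5=-8, -3+-3=-6, -3+2=-1
a = 8: 8+-5=3, 8+-3=5, 8+2=10
a = 12: 12+-5=7, 12+-3=9, 12+2=14
Collecting distinct sums: A + B = {-12, -11, -10, -9, -8, -6, -5, -4, -1, 3, 5, 7, 9, 10, 14}
|A + B| = 15

A + B = {-12, -11, -10, -9, -8, -6, -5, -4, -1, 3, 5, 7, 9, 10, 14}


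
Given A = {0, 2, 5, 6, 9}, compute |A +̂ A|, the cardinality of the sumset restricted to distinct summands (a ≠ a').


Restricted sumset: A +̂ A = {a + a' : a ∈ A, a' ∈ A, a ≠ a'}.
Equivalently, take A + A and drop any sum 2a that is achievable ONLY as a + a for a ∈ A (i.e. sums representable only with equal summands).
Enumerate pairs (a, a') with a < a' (symmetric, so each unordered pair gives one sum; this covers all a ≠ a'):
  0 + 2 = 2
  0 + 5 = 5
  0 + 6 = 6
  0 + 9 = 9
  2 + 5 = 7
  2 + 6 = 8
  2 + 9 = 11
  5 + 6 = 11
  5 + 9 = 14
  6 + 9 = 15
Collected distinct sums: {2, 5, 6, 7, 8, 9, 11, 14, 15}
|A +̂ A| = 9
(Reference bound: |A +̂ A| ≥ 2|A| - 3 for |A| ≥ 2, with |A| = 5 giving ≥ 7.)

|A +̂ A| = 9


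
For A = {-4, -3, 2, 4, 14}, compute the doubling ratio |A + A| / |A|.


|A| = 5.
Compute A + A by enumerating all 25 pairs.
A + A = {-8, -7, -6, -2, -1, 0, 1, 4, 6, 8, 10, 11, 16, 18, 28}, so |A + A| = 15.
K = |A + A| / |A| = 15/5 = 3/1 ≈ 3.0000.
Reference: AP of size 5 gives K = 9/5 ≈ 1.8000; a fully generic set of size 5 gives K ≈ 3.0000.

|A| = 5, |A + A| = 15, K = 15/5 = 3/1.


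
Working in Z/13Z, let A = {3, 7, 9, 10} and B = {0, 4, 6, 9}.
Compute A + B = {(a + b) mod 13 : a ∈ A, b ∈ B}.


Work in Z/13Z: reduce every sum a + b modulo 13.
Enumerate all 16 pairs:
a = 3: 3+0=3, 3+4=7, 3+6=9, 3+9=12
a = 7: 7+0=7, 7+4=11, 7+6=0, 7+9=3
a = 9: 9+0=9, 9+4=0, 9+6=2, 9+9=5
a = 10: 10+0=10, 10+4=1, 10+6=3, 10+9=6
Distinct residues collected: {0, 1, 2, 3, 5, 6, 7, 9, 10, 11, 12}
|A + B| = 11 (out of 13 total residues).

A + B = {0, 1, 2, 3, 5, 6, 7, 9, 10, 11, 12}


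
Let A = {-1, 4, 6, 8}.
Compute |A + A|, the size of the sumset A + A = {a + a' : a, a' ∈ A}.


A + A = {a + a' : a, a' ∈ A}; |A| = 4.
General bounds: 2|A| - 1 ≤ |A + A| ≤ |A|(|A|+1)/2, i.e. 7 ≤ |A + A| ≤ 10.
Lower bound 2|A|-1 is attained iff A is an arithmetic progression.
Enumerate sums a + a' for a ≤ a' (symmetric, so this suffices):
a = -1: -1+-1=-2, -1+4=3, -1+6=5, -1+8=7
a = 4: 4+4=8, 4+6=10, 4+8=12
a = 6: 6+6=12, 6+8=14
a = 8: 8+8=16
Distinct sums: {-2, 3, 5, 7, 8, 10, 12, 14, 16}
|A + A| = 9

|A + A| = 9


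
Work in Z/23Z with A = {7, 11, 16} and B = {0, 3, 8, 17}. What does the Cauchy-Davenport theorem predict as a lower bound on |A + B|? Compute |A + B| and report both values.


Cauchy-Davenport: |A + B| ≥ min(p, |A| + |B| - 1) for A, B nonempty in Z/pZ.
|A| = 3, |B| = 4, p = 23.
CD lower bound = min(23, 3 + 4 - 1) = min(23, 6) = 6.
Compute A + B mod 23 directly:
a = 7: 7+0=7, 7+3=10, 7+8=15, 7+17=1
a = 11: 11+0=11, 11+3=14, 11+8=19, 11+17=5
a = 16: 16+0=16, 16+3=19, 16+8=1, 16+17=10
A + B = {1, 5, 7, 10, 11, 14, 15, 16, 19}, so |A + B| = 9.
Verify: 9 ≥ 6? Yes ✓.

CD lower bound = 6, actual |A + B| = 9.


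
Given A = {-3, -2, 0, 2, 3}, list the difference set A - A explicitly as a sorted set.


A - A = {a - a' : a, a' ∈ A}.
Compute a - a' for each ordered pair (a, a'):
a = -3: -3--3=0, -3--2=-1, -3-0=-3, -3-2=-5, -3-3=-6
a = -2: -2--3=1, -2--2=0, -2-0=-2, -2-2=-4, -2-3=-5
a = 0: 0--3=3, 0--2=2, 0-0=0, 0-2=-2, 0-3=-3
a = 2: 2--3=5, 2--2=4, 2-0=2, 2-2=0, 2-3=-1
a = 3: 3--3=6, 3--2=5, 3-0=3, 3-2=1, 3-3=0
Collecting distinct values (and noting 0 appears from a-a):
A - A = {-6, -5, -4, -3, -2, -1, 0, 1, 2, 3, 4, 5, 6}
|A - A| = 13

A - A = {-6, -5, -4, -3, -2, -1, 0, 1, 2, 3, 4, 5, 6}


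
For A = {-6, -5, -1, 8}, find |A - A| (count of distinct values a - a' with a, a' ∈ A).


A - A = {a - a' : a, a' ∈ A}; |A| = 4.
Bounds: 2|A|-1 ≤ |A - A| ≤ |A|² - |A| + 1, i.e. 7 ≤ |A - A| ≤ 13.
Note: 0 ∈ A - A always (from a - a). The set is symmetric: if d ∈ A - A then -d ∈ A - A.
Enumerate nonzero differences d = a - a' with a > a' (then include -d):
Positive differences: {1, 4, 5, 9, 13, 14}
Full difference set: {0} ∪ (positive diffs) ∪ (negative diffs).
|A - A| = 1 + 2·6 = 13 (matches direct enumeration: 13).

|A - A| = 13


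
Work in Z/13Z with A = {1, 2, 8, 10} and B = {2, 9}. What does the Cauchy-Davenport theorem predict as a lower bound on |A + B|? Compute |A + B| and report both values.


Cauchy-Davenport: |A + B| ≥ min(p, |A| + |B| - 1) for A, B nonempty in Z/pZ.
|A| = 4, |B| = 2, p = 13.
CD lower bound = min(13, 4 + 2 - 1) = min(13, 5) = 5.
Compute A + B mod 13 directly:
a = 1: 1+2=3, 1+9=10
a = 2: 2+2=4, 2+9=11
a = 8: 8+2=10, 8+9=4
a = 10: 10+2=12, 10+9=6
A + B = {3, 4, 6, 10, 11, 12}, so |A + B| = 6.
Verify: 6 ≥ 5? Yes ✓.

CD lower bound = 5, actual |A + B| = 6.


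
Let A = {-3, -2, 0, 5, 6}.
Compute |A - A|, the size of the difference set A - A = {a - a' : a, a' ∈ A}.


A - A = {a - a' : a, a' ∈ A}; |A| = 5.
Bounds: 2|A|-1 ≤ |A - A| ≤ |A|² - |A| + 1, i.e. 9 ≤ |A - A| ≤ 21.
Note: 0 ∈ A - A always (from a - a). The set is symmetric: if d ∈ A - A then -d ∈ A - A.
Enumerate nonzero differences d = a - a' with a > a' (then include -d):
Positive differences: {1, 2, 3, 5, 6, 7, 8, 9}
Full difference set: {0} ∪ (positive diffs) ∪ (negative diffs).
|A - A| = 1 + 2·8 = 17 (matches direct enumeration: 17).

|A - A| = 17


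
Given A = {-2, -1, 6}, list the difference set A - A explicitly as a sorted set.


A - A = {a - a' : a, a' ∈ A}.
Compute a - a' for each ordered pair (a, a'):
a = -2: -2--2=0, -2--1=-1, -2-6=-8
a = -1: -1--2=1, -1--1=0, -1-6=-7
a = 6: 6--2=8, 6--1=7, 6-6=0
Collecting distinct values (and noting 0 appears from a-a):
A - A = {-8, -7, -1, 0, 1, 7, 8}
|A - A| = 7

A - A = {-8, -7, -1, 0, 1, 7, 8}


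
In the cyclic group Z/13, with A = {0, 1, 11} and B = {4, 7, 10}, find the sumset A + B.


Work in Z/13Z: reduce every sum a + b modulo 13.
Enumerate all 9 pairs:
a = 0: 0+4=4, 0+7=7, 0+10=10
a = 1: 1+4=5, 1+7=8, 1+10=11
a = 11: 11+4=2, 11+7=5, 11+10=8
Distinct residues collected: {2, 4, 5, 7, 8, 10, 11}
|A + B| = 7 (out of 13 total residues).

A + B = {2, 4, 5, 7, 8, 10, 11}


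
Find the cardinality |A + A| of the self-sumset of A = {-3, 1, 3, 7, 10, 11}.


A + A = {a + a' : a, a' ∈ A}; |A| = 6.
General bounds: 2|A| - 1 ≤ |A + A| ≤ |A|(|A|+1)/2, i.e. 11 ≤ |A + A| ≤ 21.
Lower bound 2|A|-1 is attained iff A is an arithmetic progression.
Enumerate sums a + a' for a ≤ a' (symmetric, so this suffices):
a = -3: -3+-3=-6, -3+1=-2, -3+3=0, -3+7=4, -3+10=7, -3+11=8
a = 1: 1+1=2, 1+3=4, 1+7=8, 1+10=11, 1+11=12
a = 3: 3+3=6, 3+7=10, 3+10=13, 3+11=14
a = 7: 7+7=14, 7+10=17, 7+11=18
a = 10: 10+10=20, 10+11=21
a = 11: 11+11=22
Distinct sums: {-6, -2, 0, 2, 4, 6, 7, 8, 10, 11, 12, 13, 14, 17, 18, 20, 21, 22}
|A + A| = 18

|A + A| = 18


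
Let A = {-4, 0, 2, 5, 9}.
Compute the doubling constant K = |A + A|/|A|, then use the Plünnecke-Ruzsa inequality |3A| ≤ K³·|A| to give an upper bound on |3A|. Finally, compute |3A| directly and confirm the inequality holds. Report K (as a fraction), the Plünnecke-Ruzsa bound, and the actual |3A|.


|A| = 5.
Step 1: Compute A + A by enumerating all 25 pairs.
A + A = {-8, -4, -2, 0, 1, 2, 4, 5, 7, 9, 10, 11, 14, 18}, so |A + A| = 14.
Step 2: Doubling constant K = |A + A|/|A| = 14/5 = 14/5 ≈ 2.8000.
Step 3: Plünnecke-Ruzsa gives |3A| ≤ K³·|A| = (2.8000)³ · 5 ≈ 109.7600.
Step 4: Compute 3A = A + A + A directly by enumerating all triples (a,b,c) ∈ A³; |3A| = 27.
Step 5: Check 27 ≤ 109.7600? Yes ✓.

K = 14/5, Plünnecke-Ruzsa bound K³|A| ≈ 109.7600, |3A| = 27, inequality holds.


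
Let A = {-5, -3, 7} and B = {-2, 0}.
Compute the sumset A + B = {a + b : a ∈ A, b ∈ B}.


A + B = {a + b : a ∈ A, b ∈ B}.
Enumerate all |A|·|B| = 3·2 = 6 pairs (a, b) and collect distinct sums.
a = -5: -5+-2=-7, -5+0=-5
a = -3: -3+-2=-5, -3+0=-3
a = 7: 7+-2=5, 7+0=7
Collecting distinct sums: A + B = {-7, -5, -3, 5, 7}
|A + B| = 5

A + B = {-7, -5, -3, 5, 7}


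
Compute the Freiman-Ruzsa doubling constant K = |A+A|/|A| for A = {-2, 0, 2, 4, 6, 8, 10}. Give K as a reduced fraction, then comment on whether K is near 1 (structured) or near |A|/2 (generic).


|A| = 7.
Compute A + A by enumerating all 49 pairs.
A + A = {-4, -2, 0, 2, 4, 6, 8, 10, 12, 14, 16, 18, 20}, so |A + A| = 13.
K = |A + A| / |A| = 13/7 (already in lowest terms) ≈ 1.8571.
Reference: AP of size 7 gives K = 13/7 ≈ 1.8571; a fully generic set of size 7 gives K ≈ 4.0000.

|A| = 7, |A + A| = 13, K = 13/7.


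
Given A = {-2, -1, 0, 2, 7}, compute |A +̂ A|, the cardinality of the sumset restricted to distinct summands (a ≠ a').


Restricted sumset: A +̂ A = {a + a' : a ∈ A, a' ∈ A, a ≠ a'}.
Equivalently, take A + A and drop any sum 2a that is achievable ONLY as a + a for a ∈ A (i.e. sums representable only with equal summands).
Enumerate pairs (a, a') with a < a' (symmetric, so each unordered pair gives one sum; this covers all a ≠ a'):
  -2 + -1 = -3
  -2 + 0 = -2
  -2 + 2 = 0
  -2 + 7 = 5
  -1 + 0 = -1
  -1 + 2 = 1
  -1 + 7 = 6
  0 + 2 = 2
  0 + 7 = 7
  2 + 7 = 9
Collected distinct sums: {-3, -2, -1, 0, 1, 2, 5, 6, 7, 9}
|A +̂ A| = 10
(Reference bound: |A +̂ A| ≥ 2|A| - 3 for |A| ≥ 2, with |A| = 5 giving ≥ 7.)

|A +̂ A| = 10


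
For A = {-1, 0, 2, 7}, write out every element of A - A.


A - A = {a - a' : a, a' ∈ A}.
Compute a - a' for each ordered pair (a, a'):
a = -1: -1--1=0, -1-0=-1, -1-2=-3, -1-7=-8
a = 0: 0--1=1, 0-0=0, 0-2=-2, 0-7=-7
a = 2: 2--1=3, 2-0=2, 2-2=0, 2-7=-5
a = 7: 7--1=8, 7-0=7, 7-2=5, 7-7=0
Collecting distinct values (and noting 0 appears from a-a):
A - A = {-8, -7, -5, -3, -2, -1, 0, 1, 2, 3, 5, 7, 8}
|A - A| = 13

A - A = {-8, -7, -5, -3, -2, -1, 0, 1, 2, 3, 5, 7, 8}


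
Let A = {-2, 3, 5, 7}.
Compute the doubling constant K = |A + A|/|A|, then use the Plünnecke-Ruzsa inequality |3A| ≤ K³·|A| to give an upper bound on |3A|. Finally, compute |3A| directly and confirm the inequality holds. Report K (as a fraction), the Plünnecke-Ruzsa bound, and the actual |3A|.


|A| = 4.
Step 1: Compute A + A by enumerating all 16 pairs.
A + A = {-4, 1, 3, 5, 6, 8, 10, 12, 14}, so |A + A| = 9.
Step 2: Doubling constant K = |A + A|/|A| = 9/4 = 9/4 ≈ 2.2500.
Step 3: Plünnecke-Ruzsa gives |3A| ≤ K³·|A| = (2.2500)³ · 4 ≈ 45.5625.
Step 4: Compute 3A = A + A + A directly by enumerating all triples (a,b,c) ∈ A³; |3A| = 16.
Step 5: Check 16 ≤ 45.5625? Yes ✓.

K = 9/4, Plünnecke-Ruzsa bound K³|A| ≈ 45.5625, |3A| = 16, inequality holds.


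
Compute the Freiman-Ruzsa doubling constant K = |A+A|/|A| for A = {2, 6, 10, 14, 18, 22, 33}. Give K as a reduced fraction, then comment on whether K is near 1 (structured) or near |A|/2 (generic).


|A| = 7.
Compute A + A by enumerating all 49 pairs.
A + A = {4, 8, 12, 16, 20, 24, 28, 32, 35, 36, 39, 40, 43, 44, 47, 51, 55, 66}, so |A + A| = 18.
K = |A + A| / |A| = 18/7 (already in lowest terms) ≈ 2.5714.
Reference: AP of size 7 gives K = 13/7 ≈ 1.8571; a fully generic set of size 7 gives K ≈ 4.0000.

|A| = 7, |A + A| = 18, K = 18/7.


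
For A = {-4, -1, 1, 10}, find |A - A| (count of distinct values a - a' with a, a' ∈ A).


A - A = {a - a' : a, a' ∈ A}; |A| = 4.
Bounds: 2|A|-1 ≤ |A - A| ≤ |A|² - |A| + 1, i.e. 7 ≤ |A - A| ≤ 13.
Note: 0 ∈ A - A always (from a - a). The set is symmetric: if d ∈ A - A then -d ∈ A - A.
Enumerate nonzero differences d = a - a' with a > a' (then include -d):
Positive differences: {2, 3, 5, 9, 11, 14}
Full difference set: {0} ∪ (positive diffs) ∪ (negative diffs).
|A - A| = 1 + 2·6 = 13 (matches direct enumeration: 13).

|A - A| = 13


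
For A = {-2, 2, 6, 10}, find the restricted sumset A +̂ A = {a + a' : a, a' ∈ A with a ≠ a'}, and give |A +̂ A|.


Restricted sumset: A +̂ A = {a + a' : a ∈ A, a' ∈ A, a ≠ a'}.
Equivalently, take A + A and drop any sum 2a that is achievable ONLY as a + a for a ∈ A (i.e. sums representable only with equal summands).
Enumerate pairs (a, a') with a < a' (symmetric, so each unordered pair gives one sum; this covers all a ≠ a'):
  -2 + 2 = 0
  -2 + 6 = 4
  -2 + 10 = 8
  2 + 6 = 8
  2 + 10 = 12
  6 + 10 = 16
Collected distinct sums: {0, 4, 8, 12, 16}
|A +̂ A| = 5
(Reference bound: |A +̂ A| ≥ 2|A| - 3 for |A| ≥ 2, with |A| = 4 giving ≥ 5.)

|A +̂ A| = 5


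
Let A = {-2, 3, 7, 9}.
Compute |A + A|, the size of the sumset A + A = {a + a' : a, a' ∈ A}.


A + A = {a + a' : a, a' ∈ A}; |A| = 4.
General bounds: 2|A| - 1 ≤ |A + A| ≤ |A|(|A|+1)/2, i.e. 7 ≤ |A + A| ≤ 10.
Lower bound 2|A|-1 is attained iff A is an arithmetic progression.
Enumerate sums a + a' for a ≤ a' (symmetric, so this suffices):
a = -2: -2+-2=-4, -2+3=1, -2+7=5, -2+9=7
a = 3: 3+3=6, 3+7=10, 3+9=12
a = 7: 7+7=14, 7+9=16
a = 9: 9+9=18
Distinct sums: {-4, 1, 5, 6, 7, 10, 12, 14, 16, 18}
|A + A| = 10

|A + A| = 10


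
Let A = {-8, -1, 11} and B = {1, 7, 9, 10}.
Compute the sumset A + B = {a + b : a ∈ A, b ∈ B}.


A + B = {a + b : a ∈ A, b ∈ B}.
Enumerate all |A|·|B| = 3·4 = 12 pairs (a, b) and collect distinct sums.
a = -8: -8+1=-7, -8+7=-1, -8+9=1, -8+10=2
a = -1: -1+1=0, -1+7=6, -1+9=8, -1+10=9
a = 11: 11+1=12, 11+7=18, 11+9=20, 11+10=21
Collecting distinct sums: A + B = {-7, -1, 0, 1, 2, 6, 8, 9, 12, 18, 20, 21}
|A + B| = 12

A + B = {-7, -1, 0, 1, 2, 6, 8, 9, 12, 18, 20, 21}


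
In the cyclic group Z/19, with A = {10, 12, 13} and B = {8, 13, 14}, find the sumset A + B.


Work in Z/19Z: reduce every sum a + b modulo 19.
Enumerate all 9 pairs:
a = 10: 10+8=18, 10+13=4, 10+14=5
a = 12: 12+8=1, 12+13=6, 12+14=7
a = 13: 13+8=2, 13+13=7, 13+14=8
Distinct residues collected: {1, 2, 4, 5, 6, 7, 8, 18}
|A + B| = 8 (out of 19 total residues).

A + B = {1, 2, 4, 5, 6, 7, 8, 18}


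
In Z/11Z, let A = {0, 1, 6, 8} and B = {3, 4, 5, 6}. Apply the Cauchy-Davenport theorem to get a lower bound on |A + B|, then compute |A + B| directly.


Cauchy-Davenport: |A + B| ≥ min(p, |A| + |B| - 1) for A, B nonempty in Z/pZ.
|A| = 4, |B| = 4, p = 11.
CD lower bound = min(11, 4 + 4 - 1) = min(11, 7) = 7.
Compute A + B mod 11 directly:
a = 0: 0+3=3, 0+4=4, 0+5=5, 0+6=6
a = 1: 1+3=4, 1+4=5, 1+5=6, 1+6=7
a = 6: 6+3=9, 6+4=10, 6+5=0, 6+6=1
a = 8: 8+3=0, 8+4=1, 8+5=2, 8+6=3
A + B = {0, 1, 2, 3, 4, 5, 6, 7, 9, 10}, so |A + B| = 10.
Verify: 10 ≥ 7? Yes ✓.

CD lower bound = 7, actual |A + B| = 10.


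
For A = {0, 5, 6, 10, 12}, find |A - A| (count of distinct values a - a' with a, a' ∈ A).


A - A = {a - a' : a, a' ∈ A}; |A| = 5.
Bounds: 2|A|-1 ≤ |A - A| ≤ |A|² - |A| + 1, i.e. 9 ≤ |A - A| ≤ 21.
Note: 0 ∈ A - A always (from a - a). The set is symmetric: if d ∈ A - A then -d ∈ A - A.
Enumerate nonzero differences d = a - a' with a > a' (then include -d):
Positive differences: {1, 2, 4, 5, 6, 7, 10, 12}
Full difference set: {0} ∪ (positive diffs) ∪ (negative diffs).
|A - A| = 1 + 2·8 = 17 (matches direct enumeration: 17).

|A - A| = 17


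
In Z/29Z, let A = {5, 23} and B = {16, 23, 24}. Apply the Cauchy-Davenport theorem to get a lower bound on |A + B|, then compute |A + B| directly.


Cauchy-Davenport: |A + B| ≥ min(p, |A| + |B| - 1) for A, B nonempty in Z/pZ.
|A| = 2, |B| = 3, p = 29.
CD lower bound = min(29, 2 + 3 - 1) = min(29, 4) = 4.
Compute A + B mod 29 directly:
a = 5: 5+16=21, 5+23=28, 5+24=0
a = 23: 23+16=10, 23+23=17, 23+24=18
A + B = {0, 10, 17, 18, 21, 28}, so |A + B| = 6.
Verify: 6 ≥ 4? Yes ✓.

CD lower bound = 4, actual |A + B| = 6.


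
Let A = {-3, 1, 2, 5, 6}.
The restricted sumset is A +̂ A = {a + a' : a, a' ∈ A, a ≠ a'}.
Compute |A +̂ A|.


Restricted sumset: A +̂ A = {a + a' : a ∈ A, a' ∈ A, a ≠ a'}.
Equivalently, take A + A and drop any sum 2a that is achievable ONLY as a + a for a ∈ A (i.e. sums representable only with equal summands).
Enumerate pairs (a, a') with a < a' (symmetric, so each unordered pair gives one sum; this covers all a ≠ a'):
  -3 + 1 = -2
  -3 + 2 = -1
  -3 + 5 = 2
  -3 + 6 = 3
  1 + 2 = 3
  1 + 5 = 6
  1 + 6 = 7
  2 + 5 = 7
  2 + 6 = 8
  5 + 6 = 11
Collected distinct sums: {-2, -1, 2, 3, 6, 7, 8, 11}
|A +̂ A| = 8
(Reference bound: |A +̂ A| ≥ 2|A| - 3 for |A| ≥ 2, with |A| = 5 giving ≥ 7.)

|A +̂ A| = 8


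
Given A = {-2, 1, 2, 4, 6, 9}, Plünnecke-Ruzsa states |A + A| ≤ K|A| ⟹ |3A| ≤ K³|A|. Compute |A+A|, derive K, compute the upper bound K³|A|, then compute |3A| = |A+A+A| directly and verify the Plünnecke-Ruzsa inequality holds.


|A| = 6.
Step 1: Compute A + A by enumerating all 36 pairs.
A + A = {-4, -1, 0, 2, 3, 4, 5, 6, 7, 8, 10, 11, 12, 13, 15, 18}, so |A + A| = 16.
Step 2: Doubling constant K = |A + A|/|A| = 16/6 = 16/6 ≈ 2.6667.
Step 3: Plünnecke-Ruzsa gives |3A| ≤ K³·|A| = (2.6667)³ · 6 ≈ 113.7778.
Step 4: Compute 3A = A + A + A directly by enumerating all triples (a,b,c) ∈ A³; |3A| = 28.
Step 5: Check 28 ≤ 113.7778? Yes ✓.

K = 16/6, Plünnecke-Ruzsa bound K³|A| ≈ 113.7778, |3A| = 28, inequality holds.


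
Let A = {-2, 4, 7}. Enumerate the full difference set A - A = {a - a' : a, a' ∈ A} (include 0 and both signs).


A - A = {a - a' : a, a' ∈ A}.
Compute a - a' for each ordered pair (a, a'):
a = -2: -2--2=0, -2-4=-6, -2-7=-9
a = 4: 4--2=6, 4-4=0, 4-7=-3
a = 7: 7--2=9, 7-4=3, 7-7=0
Collecting distinct values (and noting 0 appears from a-a):
A - A = {-9, -6, -3, 0, 3, 6, 9}
|A - A| = 7

A - A = {-9, -6, -3, 0, 3, 6, 9}
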